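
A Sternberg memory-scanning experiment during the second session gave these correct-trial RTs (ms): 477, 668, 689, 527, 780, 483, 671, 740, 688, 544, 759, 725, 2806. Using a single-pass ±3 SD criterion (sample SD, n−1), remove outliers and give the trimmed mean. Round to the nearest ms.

n = 13, ΣRT = 10557, M = 812.077
Σ(x−M)² = 4437258.92; s = √(4437258.92/12) = 608.088
Cutoffs: 812.077 ± 3·608.088 → [-1012.2, 2636.3]
Outside: 2806 → excluded.
Retained (n=12): Σ = 7751, mean = 7751/12 = 645.917

646 ms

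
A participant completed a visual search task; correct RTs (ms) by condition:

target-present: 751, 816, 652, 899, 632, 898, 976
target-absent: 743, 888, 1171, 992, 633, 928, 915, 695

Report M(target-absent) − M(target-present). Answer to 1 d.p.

67.2 ms

M(target-present) = 5624/7 = 803.429
M(target-absent) = 6965/8 = 870.625
Difference = 870.625 − 803.429 = 67.196 ms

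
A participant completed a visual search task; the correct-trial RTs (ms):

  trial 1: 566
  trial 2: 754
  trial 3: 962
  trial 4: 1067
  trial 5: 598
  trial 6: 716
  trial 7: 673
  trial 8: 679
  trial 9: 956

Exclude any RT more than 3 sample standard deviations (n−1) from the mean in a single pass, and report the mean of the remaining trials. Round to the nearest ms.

775 ms

n = 9, ΣRT = 6971, M = 774.556
Σ(x−M)² = 251544.22; s = √(251544.22/8) = 177.322
Cutoffs: 774.556 ± 3·177.322 → [242.6, 1306.5]
No RTs fall outside the cutoffs; all 9 retained. Mean = 6971/9 = 774.556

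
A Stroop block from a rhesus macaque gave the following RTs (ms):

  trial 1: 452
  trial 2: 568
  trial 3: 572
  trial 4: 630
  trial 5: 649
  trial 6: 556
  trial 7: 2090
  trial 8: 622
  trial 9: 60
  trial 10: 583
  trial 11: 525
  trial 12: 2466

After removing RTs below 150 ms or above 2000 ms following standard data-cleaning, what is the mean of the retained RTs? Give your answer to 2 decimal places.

Excluded: 60, 2090, 2466
Retained (n=9): Σ = 5157
Mean = 5157/9 = 573.0000

573.00 ms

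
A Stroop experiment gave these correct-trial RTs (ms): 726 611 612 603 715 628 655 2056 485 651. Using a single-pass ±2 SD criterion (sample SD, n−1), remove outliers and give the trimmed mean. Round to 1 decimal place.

631.8 ms

n = 10, ΣRT = 7742, M = 774.200
Σ(x−M)² = 1865489.60; s = √(1865489.60/9) = 455.276
Cutoffs: 774.200 ± 2·455.276 → [-136.4, 1684.8]
Outside: 2056 → excluded.
Retained (n=9): Σ = 5686, mean = 5686/9 = 631.778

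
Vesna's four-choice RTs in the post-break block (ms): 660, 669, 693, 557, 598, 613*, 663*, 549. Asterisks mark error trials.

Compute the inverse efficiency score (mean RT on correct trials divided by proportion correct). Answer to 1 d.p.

Correct trials (n=6): 660, 669, 693, 557, 598, 549
Mean correct RT = 3726/6 = 621.0000 ms
Proportion correct = 6/8
IES = 621.0000 / (6/8) = 828.000 ms

828.0 ms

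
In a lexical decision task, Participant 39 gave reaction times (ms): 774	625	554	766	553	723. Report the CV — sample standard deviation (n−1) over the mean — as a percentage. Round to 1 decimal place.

n = 6, Σ = 3995, M = 665.8333
Σ(x−M)² = 51906.833; s = √(51906.833/5) = 101.8890
CV = 101.8890 / 665.8333 = 0.15302 = 15.302%

15.3%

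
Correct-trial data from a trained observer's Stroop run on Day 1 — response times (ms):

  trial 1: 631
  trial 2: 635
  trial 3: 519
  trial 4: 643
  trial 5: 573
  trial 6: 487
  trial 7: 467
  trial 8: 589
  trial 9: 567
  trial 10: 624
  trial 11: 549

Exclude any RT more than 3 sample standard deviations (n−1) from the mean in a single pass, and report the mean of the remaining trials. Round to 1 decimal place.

571.3 ms

n = 11, ΣRT = 6284, M = 571.273
Σ(x−M)² = 37092.18; s = √(37092.18/10) = 60.903
Cutoffs: 571.273 ± 3·60.903 → [388.6, 754.0]
No RTs fall outside the cutoffs; all 11 retained. Mean = 6284/11 = 571.273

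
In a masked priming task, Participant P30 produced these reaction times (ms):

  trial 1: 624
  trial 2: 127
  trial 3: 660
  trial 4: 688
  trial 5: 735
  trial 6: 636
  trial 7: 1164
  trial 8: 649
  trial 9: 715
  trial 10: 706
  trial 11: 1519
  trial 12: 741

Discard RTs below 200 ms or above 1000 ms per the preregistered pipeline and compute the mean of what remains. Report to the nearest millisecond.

684 ms

Excluded: 127, 1164, 1519
Retained (n=9): Σ = 6154
Mean = 6154/9 = 683.7778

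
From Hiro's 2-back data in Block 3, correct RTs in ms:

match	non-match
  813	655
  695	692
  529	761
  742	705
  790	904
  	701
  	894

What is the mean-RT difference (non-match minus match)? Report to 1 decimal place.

M(match) = 3569/5 = 713.800
M(non-match) = 5312/7 = 758.857
Difference = 758.857 − 713.800 = 45.057 ms

45.1 ms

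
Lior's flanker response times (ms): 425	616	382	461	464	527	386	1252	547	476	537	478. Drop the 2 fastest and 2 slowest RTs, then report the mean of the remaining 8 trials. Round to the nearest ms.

489 ms

Sorted: 382, 386, 425, 461, 464, 476, 478, 527, 537, 547, 616, 1252
Drop lowest 2 (382, 386) and highest 2 (616, 1252)
Remaining (n=8): Σ = 3915, mean = 3915/8 = 489.375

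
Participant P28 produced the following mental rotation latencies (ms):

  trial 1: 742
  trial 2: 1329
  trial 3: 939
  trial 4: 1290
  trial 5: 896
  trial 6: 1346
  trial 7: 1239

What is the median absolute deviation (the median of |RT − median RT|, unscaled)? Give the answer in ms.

107 ms

Sorted: 742, 896, 939, 1239, 1290, 1329, 1346 → median = 1239
|x − 1239|: 497, 90, 300, 51, 343, 107, 0
Sorted deviations: 0, 51, 90, 107, 300, 343, 497 → MAD = 107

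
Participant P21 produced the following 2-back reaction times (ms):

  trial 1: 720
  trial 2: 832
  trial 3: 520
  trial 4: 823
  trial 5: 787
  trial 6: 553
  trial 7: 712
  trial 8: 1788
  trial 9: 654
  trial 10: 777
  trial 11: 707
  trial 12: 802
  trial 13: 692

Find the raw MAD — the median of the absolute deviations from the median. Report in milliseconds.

Sorted: 520, 553, 654, 692, 707, 712, 720, 777, 787, 802, 823, 832, 1788 → median = 720
|x − 720|: 0, 112, 200, 103, 67, 167, 8, 1068, 66, 57, 13, 82, 28
Sorted deviations: 0, 8, 13, 28, 57, 66, 67, 82, 103, 112, 167, 200, 1068 → MAD = 67

67 ms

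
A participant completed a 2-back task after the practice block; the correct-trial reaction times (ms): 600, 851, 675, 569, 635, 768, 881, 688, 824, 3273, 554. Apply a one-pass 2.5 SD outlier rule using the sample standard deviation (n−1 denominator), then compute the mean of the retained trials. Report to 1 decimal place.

n = 11, ΣRT = 10318, M = 938.000
Σ(x−M)² = 6126278.00; s = √(6126278.00/10) = 782.705
Cutoffs: 938.000 ± 2.5·782.705 → [-1018.8, 2894.8]
Outside: 3273 → excluded.
Retained (n=10): Σ = 7045, mean = 7045/10 = 704.500

704.5 ms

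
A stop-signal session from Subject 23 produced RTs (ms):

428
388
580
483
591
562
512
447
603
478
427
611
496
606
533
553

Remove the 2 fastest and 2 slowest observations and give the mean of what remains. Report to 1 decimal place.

522.2 ms

Sorted: 388, 427, 428, 447, 478, 483, 496, 512, 533, 553, 562, 580, 591, 603, 606, 611
Drop lowest 2 (388, 427) and highest 2 (606, 611)
Remaining (n=12): Σ = 6266, mean = 6266/12 = 522.167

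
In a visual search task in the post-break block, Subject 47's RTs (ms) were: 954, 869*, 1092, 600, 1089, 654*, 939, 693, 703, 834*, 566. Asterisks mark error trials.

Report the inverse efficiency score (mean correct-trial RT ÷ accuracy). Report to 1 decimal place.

Correct trials (n=8): 954, 1092, 600, 1089, 939, 693, 703, 566
Mean correct RT = 6636/8 = 829.5000 ms
Proportion correct = 8/11
IES = 829.5000 / (8/11) = 1140.562 ms

1140.6 ms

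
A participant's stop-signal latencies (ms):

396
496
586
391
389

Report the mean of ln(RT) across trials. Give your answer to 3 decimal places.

ln(RT): 5.9814, 6.2066, 6.3733, 5.9687, 5.9636
Σ ln(RT) = 30.4936
Mean = 30.4936/5 = 6.09872

6.099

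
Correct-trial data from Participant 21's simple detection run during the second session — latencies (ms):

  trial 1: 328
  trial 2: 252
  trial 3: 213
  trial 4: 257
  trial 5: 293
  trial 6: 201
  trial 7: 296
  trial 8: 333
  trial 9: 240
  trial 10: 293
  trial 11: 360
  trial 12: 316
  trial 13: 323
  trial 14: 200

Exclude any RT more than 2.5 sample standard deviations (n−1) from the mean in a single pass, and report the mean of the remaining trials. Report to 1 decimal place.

278.9 ms

n = 14, ΣRT = 3905, M = 278.929
Σ(x−M)² = 35278.93; s = √(35278.93/13) = 52.094
Cutoffs: 278.929 ± 2.5·52.094 → [148.7, 409.2]
No RTs fall outside the cutoffs; all 14 retained. Mean = 3905/14 = 278.929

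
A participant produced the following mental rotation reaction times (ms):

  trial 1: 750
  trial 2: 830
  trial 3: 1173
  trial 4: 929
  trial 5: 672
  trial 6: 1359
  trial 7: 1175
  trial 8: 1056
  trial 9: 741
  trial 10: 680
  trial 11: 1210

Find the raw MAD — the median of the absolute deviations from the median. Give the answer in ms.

Sorted: 672, 680, 741, 750, 830, 929, 1056, 1173, 1175, 1210, 1359 → median = 929
|x − 929|: 179, 99, 244, 0, 257, 430, 246, 127, 188, 249, 281
Sorted deviations: 0, 99, 127, 179, 188, 244, 246, 249, 257, 281, 430 → MAD = 244

244 ms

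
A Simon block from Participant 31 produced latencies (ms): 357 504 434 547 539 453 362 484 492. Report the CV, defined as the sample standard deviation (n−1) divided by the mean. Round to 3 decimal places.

0.149

n = 9, Σ = 4172, M = 463.5556
Σ(x−M)² = 38170.222; s = √(38170.222/8) = 69.0744
CV = 69.0744 / 463.5556 = 0.14901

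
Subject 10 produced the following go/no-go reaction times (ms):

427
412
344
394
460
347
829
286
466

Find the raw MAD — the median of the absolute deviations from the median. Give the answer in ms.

54 ms

Sorted: 286, 344, 347, 394, 412, 427, 460, 466, 829 → median = 412
|x − 412|: 15, 0, 68, 18, 48, 65, 417, 126, 54
Sorted deviations: 0, 15, 18, 48, 54, 65, 68, 126, 417 → MAD = 54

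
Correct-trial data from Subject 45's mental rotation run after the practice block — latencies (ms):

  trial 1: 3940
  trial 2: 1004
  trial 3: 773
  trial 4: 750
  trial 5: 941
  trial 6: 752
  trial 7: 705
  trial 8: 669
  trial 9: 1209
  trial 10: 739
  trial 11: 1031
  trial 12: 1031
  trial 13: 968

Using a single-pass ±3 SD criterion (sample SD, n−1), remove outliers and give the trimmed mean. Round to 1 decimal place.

n = 13, ΣRT = 14512, M = 1116.308
Σ(x−M)² = 8958106.77; s = √(8958106.77/12) = 864.007
Cutoffs: 1116.308 ± 3·864.007 → [-1475.7, 3708.3]
Outside: 3940 → excluded.
Retained (n=12): Σ = 10572, mean = 10572/12 = 881.000

881.0 ms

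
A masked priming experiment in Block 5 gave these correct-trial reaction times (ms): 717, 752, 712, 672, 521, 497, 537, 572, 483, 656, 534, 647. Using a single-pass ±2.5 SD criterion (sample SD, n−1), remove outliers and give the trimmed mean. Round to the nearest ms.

608 ms

n = 12, ΣRT = 7300, M = 608.333
Σ(x−M)² = 98680.67; s = √(98680.67/11) = 94.715
Cutoffs: 608.333 ± 2.5·94.715 → [371.5, 845.1]
No RTs fall outside the cutoffs; all 12 retained. Mean = 7300/12 = 608.333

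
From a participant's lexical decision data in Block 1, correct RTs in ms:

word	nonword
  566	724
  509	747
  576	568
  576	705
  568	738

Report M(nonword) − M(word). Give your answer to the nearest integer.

137 ms

M(word) = 2795/5 = 559.000
M(nonword) = 3482/5 = 696.400
Difference = 696.400 − 559.000 = 137.400 ms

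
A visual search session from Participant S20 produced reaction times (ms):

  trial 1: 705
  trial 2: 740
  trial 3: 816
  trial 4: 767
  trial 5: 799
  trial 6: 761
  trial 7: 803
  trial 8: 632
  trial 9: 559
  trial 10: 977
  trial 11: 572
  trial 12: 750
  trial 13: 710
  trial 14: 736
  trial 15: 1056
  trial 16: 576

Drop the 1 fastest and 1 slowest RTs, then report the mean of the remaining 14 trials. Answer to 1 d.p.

Sorted: 559, 572, 576, 632, 705, 710, 736, 740, 750, 761, 767, 799, 803, 816, 977, 1056
Drop lowest 1 (559) and highest 1 (1056)
Remaining (n=14): Σ = 10344, mean = 10344/14 = 738.857

738.9 ms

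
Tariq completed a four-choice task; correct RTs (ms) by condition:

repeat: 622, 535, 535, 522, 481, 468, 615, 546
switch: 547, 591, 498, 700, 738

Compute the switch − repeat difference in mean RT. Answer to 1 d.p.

74.3 ms

M(repeat) = 4324/8 = 540.500
M(switch) = 3074/5 = 614.800
Difference = 614.800 − 540.500 = 74.300 ms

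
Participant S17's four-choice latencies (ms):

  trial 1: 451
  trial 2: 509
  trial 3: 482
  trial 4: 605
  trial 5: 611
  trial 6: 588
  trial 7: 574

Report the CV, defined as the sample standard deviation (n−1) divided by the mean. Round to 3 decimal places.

n = 7, Σ = 3820, M = 545.7143
Σ(x−M)² = 24743.429; s = √(24743.429/6) = 64.2176
CV = 64.2176 / 545.7143 = 0.11768

0.118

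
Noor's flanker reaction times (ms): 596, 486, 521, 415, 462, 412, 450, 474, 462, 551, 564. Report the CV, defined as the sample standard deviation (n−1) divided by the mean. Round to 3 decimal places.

0.123

n = 11, Σ = 5393, M = 490.2727
Σ(x−M)² = 36542.182; s = √(36542.182/10) = 60.4501
CV = 60.4501 / 490.2727 = 0.12330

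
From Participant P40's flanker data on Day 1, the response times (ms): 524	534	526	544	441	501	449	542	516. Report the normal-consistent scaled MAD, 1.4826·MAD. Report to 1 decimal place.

Sorted: 441, 449, 501, 516, 524, 526, 534, 542, 544 → median = 524
|x − 524| sorted: 0, 2, 8, 10, 18, 20, 23, 75, 83 → MAD = 18
Robust SD ≈ 1.4826 × 18 = 26.687

26.7 ms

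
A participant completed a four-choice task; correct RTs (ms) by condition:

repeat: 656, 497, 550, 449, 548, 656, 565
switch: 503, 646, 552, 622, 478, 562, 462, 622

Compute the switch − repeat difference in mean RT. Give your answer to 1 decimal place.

M(repeat) = 3921/7 = 560.143
M(switch) = 4447/8 = 555.875
Difference = 555.875 − 560.143 = -4.268 ms

-4.3 ms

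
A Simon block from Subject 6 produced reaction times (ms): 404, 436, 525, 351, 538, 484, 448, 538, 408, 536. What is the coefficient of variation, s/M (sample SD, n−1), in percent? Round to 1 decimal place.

14.4%

n = 10, Σ = 4668, M = 466.8000
Σ(x−M)² = 40723.600; s = √(40723.600/9) = 67.2670
CV = 67.2670 / 466.8000 = 0.14410 = 14.410%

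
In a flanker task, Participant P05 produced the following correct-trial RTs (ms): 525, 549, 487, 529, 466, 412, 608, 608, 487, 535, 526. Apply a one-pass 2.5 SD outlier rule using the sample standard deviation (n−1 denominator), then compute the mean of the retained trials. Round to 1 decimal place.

521.1 ms

n = 11, ΣRT = 5732, M = 521.091
Σ(x−M)² = 33440.91; s = √(33440.91/10) = 57.828
Cutoffs: 521.091 ± 2.5·57.828 → [376.5, 665.7]
No RTs fall outside the cutoffs; all 11 retained. Mean = 5732/11 = 521.091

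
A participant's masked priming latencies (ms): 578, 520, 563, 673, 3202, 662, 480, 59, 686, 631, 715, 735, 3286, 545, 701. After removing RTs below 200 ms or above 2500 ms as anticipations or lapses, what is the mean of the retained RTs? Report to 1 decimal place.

Excluded: 59, 3202, 3286
Retained (n=12): Σ = 7489
Mean = 7489/12 = 624.0833

624.1 ms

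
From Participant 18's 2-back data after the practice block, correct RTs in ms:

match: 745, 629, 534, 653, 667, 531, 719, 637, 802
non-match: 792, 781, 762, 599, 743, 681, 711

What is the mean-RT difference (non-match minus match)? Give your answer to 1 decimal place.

66.7 ms

M(match) = 5917/9 = 657.444
M(non-match) = 5069/7 = 724.143
Difference = 724.143 − 657.444 = 66.698 ms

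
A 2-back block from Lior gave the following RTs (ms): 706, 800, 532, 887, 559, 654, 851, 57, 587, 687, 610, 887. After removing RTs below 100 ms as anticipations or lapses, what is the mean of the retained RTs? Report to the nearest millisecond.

Excluded: 57
Retained (n=11): Σ = 7760
Mean = 7760/11 = 705.4545

705 ms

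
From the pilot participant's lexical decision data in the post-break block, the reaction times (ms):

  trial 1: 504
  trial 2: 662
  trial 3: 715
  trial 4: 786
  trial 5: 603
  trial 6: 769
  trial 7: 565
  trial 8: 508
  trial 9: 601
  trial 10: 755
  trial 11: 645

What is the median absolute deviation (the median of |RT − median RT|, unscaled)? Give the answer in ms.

80 ms

Sorted: 504, 508, 565, 601, 603, 645, 662, 715, 755, 769, 786 → median = 645
|x − 645|: 141, 17, 70, 141, 42, 124, 80, 137, 44, 110, 0
Sorted deviations: 0, 17, 42, 44, 70, 80, 110, 124, 137, 141, 141 → MAD = 80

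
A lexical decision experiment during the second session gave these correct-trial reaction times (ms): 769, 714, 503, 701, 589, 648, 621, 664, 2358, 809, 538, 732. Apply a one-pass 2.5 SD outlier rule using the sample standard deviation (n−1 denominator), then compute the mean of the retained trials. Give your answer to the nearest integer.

n = 12, ΣRT = 9646, M = 803.833
Σ(x−M)² = 2725065.67; s = √(2725065.67/11) = 497.728
Cutoffs: 803.833 ± 2.5·497.728 → [-440.5, 2048.2]
Outside: 2358 → excluded.
Retained (n=11): Σ = 7288, mean = 7288/11 = 662.545

663 ms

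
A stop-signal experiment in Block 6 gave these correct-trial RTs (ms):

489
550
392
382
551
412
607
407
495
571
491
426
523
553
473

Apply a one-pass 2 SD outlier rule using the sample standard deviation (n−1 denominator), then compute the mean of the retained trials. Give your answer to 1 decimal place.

n = 15, ΣRT = 7322, M = 488.133
Σ(x−M)² = 71229.73; s = √(71229.73/14) = 71.329
Cutoffs: 488.133 ± 2·71.329 → [345.5, 630.8]
No RTs fall outside the cutoffs; all 15 retained. Mean = 7322/15 = 488.133

488.1 ms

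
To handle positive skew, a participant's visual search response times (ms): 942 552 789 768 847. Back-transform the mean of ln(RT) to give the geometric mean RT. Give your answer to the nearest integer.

768 ms

ln(RT): 6.8480, 6.3135, 6.6708, 6.6438, 6.7417
Mean ln(RT) = 33.2178/5 = 6.64356
Geometric mean = exp(6.64356) = 767.83 ms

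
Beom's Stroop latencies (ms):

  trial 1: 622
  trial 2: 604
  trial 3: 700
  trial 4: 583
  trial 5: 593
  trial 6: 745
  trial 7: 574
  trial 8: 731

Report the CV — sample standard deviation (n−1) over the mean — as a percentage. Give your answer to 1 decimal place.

n = 8, Σ = 5152, M = 644.0000
Σ(x−M)² = 34212.000; s = √(34212.000/7) = 69.9101
CV = 69.9101 / 644.0000 = 0.10856 = 10.856%

10.9%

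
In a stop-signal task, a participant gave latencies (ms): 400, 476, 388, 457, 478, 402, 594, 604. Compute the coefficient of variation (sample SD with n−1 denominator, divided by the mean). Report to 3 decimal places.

0.177

n = 8, Σ = 3799, M = 474.8750
Σ(x−M)² = 49658.875; s = √(49658.875/7) = 84.2266
CV = 84.2266 / 474.8750 = 0.17737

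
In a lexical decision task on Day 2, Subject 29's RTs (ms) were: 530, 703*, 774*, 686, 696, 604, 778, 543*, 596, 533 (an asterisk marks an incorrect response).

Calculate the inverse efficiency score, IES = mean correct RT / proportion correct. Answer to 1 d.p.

Correct trials (n=7): 530, 686, 696, 604, 778, 596, 533
Mean correct RT = 4423/7 = 631.8571 ms
Proportion correct = 7/10
IES = 631.8571 / (7/10) = 902.653 ms

902.7 ms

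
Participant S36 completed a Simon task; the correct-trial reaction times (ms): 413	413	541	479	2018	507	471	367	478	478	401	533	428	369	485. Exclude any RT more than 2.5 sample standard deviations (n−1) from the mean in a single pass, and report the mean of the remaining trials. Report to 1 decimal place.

454.5 ms

n = 15, ΣRT = 8381, M = 558.733
Σ(x−M)² = 2322846.93; s = √(2322846.93/14) = 407.330
Cutoffs: 558.733 ± 2.5·407.330 → [-459.6, 1577.1]
Outside: 2018 → excluded.
Retained (n=14): Σ = 6363, mean = 6363/14 = 454.500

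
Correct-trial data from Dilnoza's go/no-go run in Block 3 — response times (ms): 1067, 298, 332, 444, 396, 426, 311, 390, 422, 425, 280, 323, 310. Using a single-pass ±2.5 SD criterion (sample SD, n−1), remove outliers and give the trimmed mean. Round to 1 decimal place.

n = 13, ΣRT = 5424, M = 417.231
Σ(x−M)² = 496244.31; s = √(496244.31/12) = 203.356
Cutoffs: 417.231 ± 2.5·203.356 → [-91.2, 925.6]
Outside: 1067 → excluded.
Retained (n=12): Σ = 4357, mean = 4357/12 = 363.083

363.1 ms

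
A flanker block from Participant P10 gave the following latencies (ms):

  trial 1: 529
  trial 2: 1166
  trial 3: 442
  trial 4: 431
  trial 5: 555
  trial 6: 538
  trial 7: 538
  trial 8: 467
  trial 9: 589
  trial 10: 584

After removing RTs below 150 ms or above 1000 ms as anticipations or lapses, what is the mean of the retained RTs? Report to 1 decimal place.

Excluded: 1166
Retained (n=9): Σ = 4673
Mean = 4673/9 = 519.2222

519.2 ms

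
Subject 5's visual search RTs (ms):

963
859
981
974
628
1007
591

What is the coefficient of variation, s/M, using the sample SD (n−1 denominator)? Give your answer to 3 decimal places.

n = 7, Σ = 6003, M = 857.5714
Σ(x−M)² = 185999.714; s = √(185999.714/6) = 176.0680
CV = 176.0680 / 857.5714 = 0.20531

0.205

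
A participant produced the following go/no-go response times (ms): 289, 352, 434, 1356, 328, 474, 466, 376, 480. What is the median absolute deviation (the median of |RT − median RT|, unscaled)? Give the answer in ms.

Sorted: 289, 328, 352, 376, 434, 466, 474, 480, 1356 → median = 434
|x − 434|: 145, 82, 0, 922, 106, 40, 32, 58, 46
Sorted deviations: 0, 32, 40, 46, 58, 82, 106, 145, 922 → MAD = 58

58 ms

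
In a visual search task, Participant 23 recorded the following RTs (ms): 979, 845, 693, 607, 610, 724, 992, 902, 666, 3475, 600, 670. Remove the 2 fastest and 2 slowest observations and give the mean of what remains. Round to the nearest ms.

761 ms

Sorted: 600, 607, 610, 666, 670, 693, 724, 845, 902, 979, 992, 3475
Drop lowest 2 (600, 607) and highest 2 (992, 3475)
Remaining (n=8): Σ = 6089, mean = 6089/8 = 761.125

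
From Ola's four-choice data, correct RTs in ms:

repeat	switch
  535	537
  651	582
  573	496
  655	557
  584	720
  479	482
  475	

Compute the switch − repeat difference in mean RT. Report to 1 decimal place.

-2.2 ms

M(repeat) = 3952/7 = 564.571
M(switch) = 3374/6 = 562.333
Difference = 562.333 − 564.571 = -2.238 ms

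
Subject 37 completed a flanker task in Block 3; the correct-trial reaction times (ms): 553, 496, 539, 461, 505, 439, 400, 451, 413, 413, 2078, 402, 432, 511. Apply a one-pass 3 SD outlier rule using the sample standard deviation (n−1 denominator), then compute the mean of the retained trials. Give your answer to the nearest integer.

463 ms

n = 14, ΣRT = 8093, M = 578.071
Σ(x−M)² = 2456252.93; s = √(2456252.93/13) = 434.675
Cutoffs: 578.071 ± 3·434.675 → [-726.0, 1882.1]
Outside: 2078 → excluded.
Retained (n=13): Σ = 6015, mean = 6015/13 = 462.692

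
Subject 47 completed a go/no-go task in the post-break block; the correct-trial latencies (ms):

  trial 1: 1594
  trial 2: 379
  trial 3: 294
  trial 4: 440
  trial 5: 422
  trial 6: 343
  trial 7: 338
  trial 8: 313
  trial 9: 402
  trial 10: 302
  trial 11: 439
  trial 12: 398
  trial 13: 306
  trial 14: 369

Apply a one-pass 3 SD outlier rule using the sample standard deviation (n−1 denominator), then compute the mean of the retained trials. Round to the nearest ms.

365 ms

n = 14, ΣRT = 6339, M = 452.786
Σ(x−M)² = 1435980.36; s = √(1435980.36/13) = 332.355
Cutoffs: 452.786 ± 3·332.355 → [-544.3, 1449.9]
Outside: 1594 → excluded.
Retained (n=13): Σ = 4745, mean = 4745/13 = 365.000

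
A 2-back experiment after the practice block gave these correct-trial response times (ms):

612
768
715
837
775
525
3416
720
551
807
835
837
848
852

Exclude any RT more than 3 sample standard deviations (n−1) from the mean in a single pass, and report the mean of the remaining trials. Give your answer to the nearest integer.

n = 14, ΣRT = 13098, M = 935.571
Σ(x−M)² = 6783405.43; s = √(6783405.43/13) = 722.358
Cutoffs: 935.571 ± 3·722.358 → [-1231.5, 3102.6]
Outside: 3416 → excluded.
Retained (n=13): Σ = 9682, mean = 9682/13 = 744.769

745 ms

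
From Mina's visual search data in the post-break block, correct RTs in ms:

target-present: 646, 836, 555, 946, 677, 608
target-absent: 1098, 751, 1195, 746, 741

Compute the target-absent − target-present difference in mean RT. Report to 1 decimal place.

194.9 ms

M(target-present) = 4268/6 = 711.333
M(target-absent) = 4531/5 = 906.200
Difference = 906.200 − 711.333 = 194.867 ms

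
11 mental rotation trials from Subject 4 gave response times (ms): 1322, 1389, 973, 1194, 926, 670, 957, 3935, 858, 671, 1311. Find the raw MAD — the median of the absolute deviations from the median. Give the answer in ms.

302 ms

Sorted: 670, 671, 858, 926, 957, 973, 1194, 1311, 1322, 1389, 3935 → median = 973
|x − 973|: 349, 416, 0, 221, 47, 303, 16, 2962, 115, 302, 338
Sorted deviations: 0, 16, 47, 115, 221, 302, 303, 338, 349, 416, 2962 → MAD = 302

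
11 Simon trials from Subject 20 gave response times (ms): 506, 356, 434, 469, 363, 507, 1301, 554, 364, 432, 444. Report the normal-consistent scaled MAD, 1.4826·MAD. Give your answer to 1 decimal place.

93.4 ms

Sorted: 356, 363, 364, 432, 434, 444, 469, 506, 507, 554, 1301 → median = 444
|x − 444| sorted: 0, 10, 12, 25, 62, 63, 80, 81, 88, 110, 857 → MAD = 63
Robust SD ≈ 1.4826 × 63 = 93.404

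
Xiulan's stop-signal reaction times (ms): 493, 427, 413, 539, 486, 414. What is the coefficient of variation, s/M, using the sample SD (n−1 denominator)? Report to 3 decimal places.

0.112

n = 6, Σ = 2772, M = 462.0000
Σ(x−M)² = 13396.000; s = √(13396.000/5) = 51.7610
CV = 51.7610 / 462.0000 = 0.11204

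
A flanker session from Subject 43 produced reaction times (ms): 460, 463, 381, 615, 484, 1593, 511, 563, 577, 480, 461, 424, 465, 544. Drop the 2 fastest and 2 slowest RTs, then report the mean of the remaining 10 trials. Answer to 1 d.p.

500.8 ms

Sorted: 381, 424, 460, 461, 463, 465, 480, 484, 511, 544, 563, 577, 615, 1593
Drop lowest 2 (381, 424) and highest 2 (615, 1593)
Remaining (n=10): Σ = 5008, mean = 5008/10 = 500.800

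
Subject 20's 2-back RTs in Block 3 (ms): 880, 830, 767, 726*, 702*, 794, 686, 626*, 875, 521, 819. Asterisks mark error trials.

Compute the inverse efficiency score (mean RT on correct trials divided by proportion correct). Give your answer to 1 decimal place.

1060.8 ms

Correct trials (n=8): 880, 830, 767, 794, 686, 875, 521, 819
Mean correct RT = 6172/8 = 771.5000 ms
Proportion correct = 8/11
IES = 771.5000 / (8/11) = 1060.812 ms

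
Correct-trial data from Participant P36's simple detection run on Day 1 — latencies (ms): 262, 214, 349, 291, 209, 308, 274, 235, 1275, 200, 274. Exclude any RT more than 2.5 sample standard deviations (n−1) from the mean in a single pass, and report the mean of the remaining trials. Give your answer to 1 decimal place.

n = 11, ΣRT = 3891, M = 353.727
Σ(x−M)² = 954116.18; s = √(954116.18/10) = 308.888
Cutoffs: 353.727 ± 2.5·308.888 → [-418.5, 1125.9]
Outside: 1275 → excluded.
Retained (n=10): Σ = 2616, mean = 2616/10 = 261.600

261.6 ms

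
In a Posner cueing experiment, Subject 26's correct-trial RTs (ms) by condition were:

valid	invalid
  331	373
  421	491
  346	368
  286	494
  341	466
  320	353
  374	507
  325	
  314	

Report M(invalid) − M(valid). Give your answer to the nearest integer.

M(valid) = 3058/9 = 339.778
M(invalid) = 3052/7 = 436.000
Difference = 436.000 − 339.778 = 96.222 ms

96 ms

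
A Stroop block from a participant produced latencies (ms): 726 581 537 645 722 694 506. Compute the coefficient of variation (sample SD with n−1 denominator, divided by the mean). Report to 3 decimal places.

0.143

n = 7, Σ = 4411, M = 630.1429
Σ(x−M)² = 48426.857; s = √(48426.857/6) = 89.8395
CV = 89.8395 / 630.1429 = 0.14257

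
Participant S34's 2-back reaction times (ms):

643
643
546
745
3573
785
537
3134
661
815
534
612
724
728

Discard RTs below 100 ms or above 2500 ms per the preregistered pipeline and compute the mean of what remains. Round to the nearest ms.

Excluded: 3134, 3573
Retained (n=12): Σ = 7973
Mean = 7973/12 = 664.4167

664 ms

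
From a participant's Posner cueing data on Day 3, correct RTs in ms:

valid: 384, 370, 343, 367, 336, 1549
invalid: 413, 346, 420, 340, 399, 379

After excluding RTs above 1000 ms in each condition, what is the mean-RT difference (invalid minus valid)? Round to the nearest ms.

23 ms

valid: exclude 1549
M(valid) = 1800/5 = 360.000
M(invalid) = 2297/6 = 382.833
Difference = 382.833 − 360.000 = 22.833 ms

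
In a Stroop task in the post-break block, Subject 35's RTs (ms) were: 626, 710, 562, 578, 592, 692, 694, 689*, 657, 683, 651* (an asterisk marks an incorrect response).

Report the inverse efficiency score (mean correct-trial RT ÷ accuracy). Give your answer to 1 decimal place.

Correct trials (n=9): 626, 710, 562, 578, 592, 692, 694, 657, 683
Mean correct RT = 5794/9 = 643.7778 ms
Proportion correct = 9/11
IES = 643.7778 / (9/11) = 786.840 ms

786.8 ms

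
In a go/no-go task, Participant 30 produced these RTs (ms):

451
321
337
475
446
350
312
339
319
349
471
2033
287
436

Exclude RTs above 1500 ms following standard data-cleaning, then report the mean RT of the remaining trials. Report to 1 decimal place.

Excluded: 2033
Retained (n=13): Σ = 4893
Mean = 4893/13 = 376.3846

376.4 ms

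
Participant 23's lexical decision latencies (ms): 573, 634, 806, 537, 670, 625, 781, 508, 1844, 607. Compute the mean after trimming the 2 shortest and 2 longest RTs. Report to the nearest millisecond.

648 ms

Sorted: 508, 537, 573, 607, 625, 634, 670, 781, 806, 1844
Drop lowest 2 (508, 537) and highest 2 (806, 1844)
Remaining (n=6): Σ = 3890, mean = 3890/6 = 648.333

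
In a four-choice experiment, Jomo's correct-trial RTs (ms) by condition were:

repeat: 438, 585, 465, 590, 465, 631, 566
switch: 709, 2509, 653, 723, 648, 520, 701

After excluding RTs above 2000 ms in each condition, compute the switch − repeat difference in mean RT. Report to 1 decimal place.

switch: exclude 2509
M(repeat) = 3740/7 = 534.286
M(switch) = 3954/6 = 659.000
Difference = 659.000 − 534.286 = 124.714 ms

124.7 ms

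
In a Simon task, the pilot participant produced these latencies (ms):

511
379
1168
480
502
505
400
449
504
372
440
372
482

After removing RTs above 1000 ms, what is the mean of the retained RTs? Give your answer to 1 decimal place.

Excluded: 1168
Retained (n=12): Σ = 5396
Mean = 5396/12 = 449.6667

449.7 ms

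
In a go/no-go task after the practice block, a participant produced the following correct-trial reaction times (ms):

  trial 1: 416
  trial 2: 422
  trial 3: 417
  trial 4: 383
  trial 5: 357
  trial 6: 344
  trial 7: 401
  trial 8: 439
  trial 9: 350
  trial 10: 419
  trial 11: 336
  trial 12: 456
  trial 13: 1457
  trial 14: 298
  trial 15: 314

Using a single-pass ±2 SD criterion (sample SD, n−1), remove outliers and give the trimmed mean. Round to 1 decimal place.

n = 15, ΣRT = 6809, M = 453.933
Σ(x−M)² = 1109334.93; s = √(1109334.93/14) = 281.493
Cutoffs: 453.933 ± 2·281.493 → [-109.1, 1016.9]
Outside: 1457 → excluded.
Retained (n=14): Σ = 5352, mean = 5352/14 = 382.286

382.3 ms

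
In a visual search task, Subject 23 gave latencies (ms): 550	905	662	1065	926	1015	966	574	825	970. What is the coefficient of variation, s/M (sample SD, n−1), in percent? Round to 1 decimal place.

n = 10, Σ = 8458, M = 845.8000
Σ(x−M)² = 312075.600; s = √(312075.600/9) = 186.2124
CV = 186.2124 / 845.8000 = 0.22016 = 22.016%

22.0%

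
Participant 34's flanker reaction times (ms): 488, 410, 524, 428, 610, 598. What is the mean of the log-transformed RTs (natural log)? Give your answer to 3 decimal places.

ln(RT): 6.1903, 6.0162, 6.2615, 6.0591, 6.4135, 6.3936
Σ ln(RT) = 37.3341
Mean = 37.3341/6 = 6.22236

6.222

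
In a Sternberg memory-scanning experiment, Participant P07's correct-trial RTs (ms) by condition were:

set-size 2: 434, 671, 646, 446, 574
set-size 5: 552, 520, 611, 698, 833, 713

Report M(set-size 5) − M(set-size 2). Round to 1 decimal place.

M(set-size 2) = 2771/5 = 554.200
M(set-size 5) = 3927/6 = 654.500
Difference = 654.500 − 554.200 = 100.300 ms

100.3 ms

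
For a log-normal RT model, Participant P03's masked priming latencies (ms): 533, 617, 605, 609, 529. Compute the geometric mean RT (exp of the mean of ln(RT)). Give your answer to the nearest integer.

577 ms

ln(RT): 6.2785, 6.4249, 6.4052, 6.4118, 6.2710
Mean ln(RT) = 31.7914/5 = 6.35829
Geometric mean = exp(6.35829) = 577.26 ms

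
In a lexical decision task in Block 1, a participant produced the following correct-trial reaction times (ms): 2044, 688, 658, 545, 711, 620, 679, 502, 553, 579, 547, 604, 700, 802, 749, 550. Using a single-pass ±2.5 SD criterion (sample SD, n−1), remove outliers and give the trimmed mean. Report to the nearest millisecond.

n = 16, ΣRT = 11531, M = 720.688
Σ(x−M)² = 1975767.44; s = √(1975767.44/15) = 362.930
Cutoffs: 720.688 ± 2.5·362.930 → [-186.6, 1628.0]
Outside: 2044 → excluded.
Retained (n=15): Σ = 9487, mean = 9487/15 = 632.467

632 ms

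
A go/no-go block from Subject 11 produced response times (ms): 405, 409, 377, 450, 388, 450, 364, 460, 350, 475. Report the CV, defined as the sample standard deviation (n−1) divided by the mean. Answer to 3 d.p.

0.106

n = 10, Σ = 4128, M = 412.8000
Σ(x−M)² = 17161.600; s = √(17161.600/9) = 43.6674
CV = 43.6674 / 412.8000 = 0.10578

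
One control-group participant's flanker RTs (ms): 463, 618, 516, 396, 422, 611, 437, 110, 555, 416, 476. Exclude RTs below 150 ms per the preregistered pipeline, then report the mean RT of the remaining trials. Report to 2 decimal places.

Excluded: 110
Retained (n=10): Σ = 4910
Mean = 4910/10 = 491.0000

491.00 ms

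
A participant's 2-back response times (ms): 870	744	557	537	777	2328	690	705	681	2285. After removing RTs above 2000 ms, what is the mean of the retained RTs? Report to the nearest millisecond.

695 ms

Excluded: 2285, 2328
Retained (n=8): Σ = 5561
Mean = 5561/8 = 695.1250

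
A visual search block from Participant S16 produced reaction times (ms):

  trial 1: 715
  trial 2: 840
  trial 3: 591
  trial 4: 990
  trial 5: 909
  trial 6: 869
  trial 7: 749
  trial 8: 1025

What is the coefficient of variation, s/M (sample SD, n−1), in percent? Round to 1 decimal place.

17.4%

n = 8, Σ = 6688, M = 836.0000
Σ(x−M)² = 148106.000; s = √(148106.000/7) = 145.4579
CV = 145.4579 / 836.0000 = 0.17399 = 17.399%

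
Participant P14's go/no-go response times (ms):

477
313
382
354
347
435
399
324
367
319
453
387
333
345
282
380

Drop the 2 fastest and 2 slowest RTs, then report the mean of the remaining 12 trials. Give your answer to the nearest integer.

364 ms

Sorted: 282, 313, 319, 324, 333, 345, 347, 354, 367, 380, 382, 387, 399, 435, 453, 477
Drop lowest 2 (282, 313) and highest 2 (453, 477)
Remaining (n=12): Σ = 4372, mean = 4372/12 = 364.333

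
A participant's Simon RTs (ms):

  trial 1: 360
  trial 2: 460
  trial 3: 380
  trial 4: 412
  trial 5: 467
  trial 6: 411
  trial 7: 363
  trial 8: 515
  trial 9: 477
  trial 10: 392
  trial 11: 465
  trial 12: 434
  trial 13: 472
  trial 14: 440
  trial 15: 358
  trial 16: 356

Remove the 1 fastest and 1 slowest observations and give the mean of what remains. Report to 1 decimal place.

420.8 ms

Sorted: 356, 358, 360, 363, 380, 392, 411, 412, 434, 440, 460, 465, 467, 472, 477, 515
Drop lowest 1 (356) and highest 1 (515)
Remaining (n=14): Σ = 5891, mean = 5891/14 = 420.786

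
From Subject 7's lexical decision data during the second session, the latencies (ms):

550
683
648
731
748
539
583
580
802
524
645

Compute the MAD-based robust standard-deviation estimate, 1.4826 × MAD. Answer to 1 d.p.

127.5 ms

Sorted: 524, 539, 550, 580, 583, 645, 648, 683, 731, 748, 802 → median = 645
|x − 645| sorted: 0, 3, 38, 62, 65, 86, 95, 103, 106, 121, 157 → MAD = 86
Robust SD ≈ 1.4826 × 86 = 127.504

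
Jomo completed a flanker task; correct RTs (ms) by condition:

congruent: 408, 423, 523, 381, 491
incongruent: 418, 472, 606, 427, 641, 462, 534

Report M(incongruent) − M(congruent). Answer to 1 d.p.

63.4 ms

M(congruent) = 2226/5 = 445.200
M(incongruent) = 3560/7 = 508.571
Difference = 508.571 − 445.200 = 63.371 ms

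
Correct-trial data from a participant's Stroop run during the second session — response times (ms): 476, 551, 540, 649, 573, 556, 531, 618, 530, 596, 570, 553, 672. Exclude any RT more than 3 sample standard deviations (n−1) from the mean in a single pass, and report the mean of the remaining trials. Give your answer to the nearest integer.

570 ms

n = 13, ΣRT = 7415, M = 570.385
Σ(x−M)² = 33335.08; s = √(33335.08/12) = 52.706
Cutoffs: 570.385 ± 3·52.706 → [412.3, 728.5]
No RTs fall outside the cutoffs; all 13 retained. Mean = 7415/13 = 570.385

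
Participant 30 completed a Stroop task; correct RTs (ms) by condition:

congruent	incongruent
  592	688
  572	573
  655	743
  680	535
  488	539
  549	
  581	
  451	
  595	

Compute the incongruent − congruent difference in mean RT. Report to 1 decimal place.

41.9 ms

M(congruent) = 5163/9 = 573.667
M(incongruent) = 3078/5 = 615.600
Difference = 615.600 − 573.667 = 41.933 ms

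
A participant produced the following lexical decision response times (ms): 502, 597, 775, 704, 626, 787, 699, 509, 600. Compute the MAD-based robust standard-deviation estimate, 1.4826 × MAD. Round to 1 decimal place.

Sorted: 502, 509, 597, 600, 626, 699, 704, 775, 787 → median = 626
|x − 626| sorted: 0, 26, 29, 73, 78, 117, 124, 149, 161 → MAD = 78
Robust SD ≈ 1.4826 × 78 = 115.643

115.6 ms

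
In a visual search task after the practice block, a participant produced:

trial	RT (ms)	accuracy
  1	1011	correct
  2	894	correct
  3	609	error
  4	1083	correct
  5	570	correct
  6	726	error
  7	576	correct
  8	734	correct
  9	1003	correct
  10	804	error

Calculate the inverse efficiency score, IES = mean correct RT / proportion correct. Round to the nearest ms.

1198 ms

Correct trials (n=7): 1011, 894, 1083, 570, 576, 734, 1003
Mean correct RT = 5871/7 = 838.7143 ms
Proportion correct = 7/10
IES = 838.7143 / (7/10) = 1198.163 ms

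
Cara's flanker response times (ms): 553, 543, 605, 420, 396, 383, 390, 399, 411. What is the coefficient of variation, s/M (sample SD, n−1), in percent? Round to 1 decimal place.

n = 9, Σ = 4100, M = 455.5556
Σ(x−M)² = 59032.222; s = √(59032.222/8) = 85.9013
CV = 85.9013 / 455.5556 = 0.18856 = 18.856%

18.9%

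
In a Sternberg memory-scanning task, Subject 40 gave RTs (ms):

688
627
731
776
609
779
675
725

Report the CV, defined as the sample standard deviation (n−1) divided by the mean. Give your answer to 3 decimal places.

0.090

n = 8, Σ = 5610, M = 701.2500
Σ(x−M)² = 27969.500; s = √(27969.500/7) = 63.2111
CV = 63.2111 / 701.2500 = 0.09014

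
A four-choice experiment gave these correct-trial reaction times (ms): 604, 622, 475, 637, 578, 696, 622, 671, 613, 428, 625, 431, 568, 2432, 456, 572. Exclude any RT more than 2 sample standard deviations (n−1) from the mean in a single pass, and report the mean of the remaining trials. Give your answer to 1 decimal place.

n = 16, ΣRT = 11030, M = 689.375
Σ(x−M)² = 3342619.75; s = √(3342619.75/15) = 472.061
Cutoffs: 689.375 ± 2·472.061 → [-254.7, 1633.5]
Outside: 2432 → excluded.
Retained (n=15): Σ = 8598, mean = 8598/15 = 573.200

573.2 ms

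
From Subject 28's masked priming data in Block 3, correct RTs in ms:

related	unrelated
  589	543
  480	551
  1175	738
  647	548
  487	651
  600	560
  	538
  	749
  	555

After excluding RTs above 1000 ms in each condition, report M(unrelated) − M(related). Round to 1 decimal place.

related: exclude 1175
M(related) = 2803/5 = 560.600
M(unrelated) = 5433/9 = 603.667
Difference = 603.667 − 560.600 = 43.067 ms

43.1 ms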